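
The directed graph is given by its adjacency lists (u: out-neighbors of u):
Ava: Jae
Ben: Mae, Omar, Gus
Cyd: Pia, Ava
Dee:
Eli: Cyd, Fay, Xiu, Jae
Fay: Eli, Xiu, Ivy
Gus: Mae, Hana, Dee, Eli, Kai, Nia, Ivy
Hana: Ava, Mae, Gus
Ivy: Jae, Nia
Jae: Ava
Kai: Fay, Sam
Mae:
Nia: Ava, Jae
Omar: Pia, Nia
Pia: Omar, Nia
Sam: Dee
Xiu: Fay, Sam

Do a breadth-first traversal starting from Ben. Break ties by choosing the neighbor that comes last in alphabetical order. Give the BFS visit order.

Visit Ben; enqueue Omar, Mae, Gus → queue [Omar, Mae, Gus]
Visit Omar; enqueue Pia, Nia → queue [Mae, Gus, Pia, Nia]
Visit Mae → queue [Gus, Pia, Nia]
Visit Gus; enqueue Kai, Ivy, Hana, Eli, Dee → queue [Pia, Nia, Kai, Ivy, Hana, Eli, Dee]
Visit Pia → queue [Nia, Kai, Ivy, Hana, Eli, Dee]
Visit Nia; enqueue Jae, Ava → queue [Kai, Ivy, Hana, Eli, Dee, Jae, Ava]
Visit Kai; enqueue Sam, Fay → queue [Ivy, Hana, Eli, Dee, Jae, Ava, Sam, Fay]
Visit Ivy → queue [Hana, Eli, Dee, Jae, Ava, Sam, Fay]
Visit Hana → queue [Eli, Dee, Jae, Ava, Sam, Fay]
Visit Eli; enqueue Xiu, Cyd → queue [Dee, Jae, Ava, Sam, Fay, Xiu, Cyd]
Visit Dee → queue [Jae, Ava, Sam, Fay, Xiu, Cyd]
Visit Jae → queue [Ava, Sam, Fay, Xiu, Cyd]
Visit Ava → queue [Sam, Fay, Xiu, Cyd]
Visit Sam → queue [Fay, Xiu, Cyd]
Visit Fay → queue [Xiu, Cyd]
Visit Xiu → queue [Cyd]
Visit Cyd → queue []

Ben → Omar → Mae → Gus → Pia → Nia → Kai → Ivy → Hana → Eli → Dee → Jae → Ava → Sam → Fay → Xiu → Cyd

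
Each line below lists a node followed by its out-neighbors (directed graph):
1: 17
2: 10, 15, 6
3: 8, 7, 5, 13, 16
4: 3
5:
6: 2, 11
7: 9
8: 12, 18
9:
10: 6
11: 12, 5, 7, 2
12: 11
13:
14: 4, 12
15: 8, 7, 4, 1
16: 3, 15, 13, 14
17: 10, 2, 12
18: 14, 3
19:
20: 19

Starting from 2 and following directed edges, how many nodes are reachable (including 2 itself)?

BFS from 2 visits: 2, 15, 10, 6, 8, 7, 4, 1, 11, 18, 12, 9, 3, 17, 5, 14, 16, 13
Reachable nodes: 18 of 20 total.

18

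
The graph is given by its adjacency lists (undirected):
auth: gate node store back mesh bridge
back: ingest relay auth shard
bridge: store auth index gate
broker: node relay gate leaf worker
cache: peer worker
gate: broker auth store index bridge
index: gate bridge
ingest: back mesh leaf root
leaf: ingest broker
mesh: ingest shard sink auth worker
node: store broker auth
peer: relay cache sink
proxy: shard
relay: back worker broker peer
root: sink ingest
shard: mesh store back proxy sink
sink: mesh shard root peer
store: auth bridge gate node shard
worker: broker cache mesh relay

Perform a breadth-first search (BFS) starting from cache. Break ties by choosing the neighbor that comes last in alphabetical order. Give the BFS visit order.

cache → worker → peer → relay → mesh → broker → sink → back → shard → ingest → auth → node → leaf → gate → root → store → proxy → bridge → index

Visit cache; enqueue worker, peer → queue [worker, peer]
Visit worker; enqueue relay, mesh, broker → queue [peer, relay, mesh, broker]
Visit peer; enqueue sink → queue [relay, mesh, broker, sink]
Visit relay; enqueue back → queue [mesh, broker, sink, back]
Visit mesh; enqueue shard, ingest, auth → queue [broker, sink, back, shard, ingest, auth]
Visit broker; enqueue node, leaf, gate → queue [sink, back, shard, ingest, auth, node, leaf, gate]
Visit sink; enqueue root → queue [back, shard, ingest, auth, node, leaf, gate, root]
Visit back → queue [shard, ingest, auth, node, leaf, gate, root]
Visit shard; enqueue store, proxy → queue [ingest, auth, node, leaf, gate, root, store, proxy]
Visit ingest → queue [auth, node, leaf, gate, root, store, proxy]
Visit auth; enqueue bridge → queue [node, leaf, gate, root, store, proxy, bridge]
Visit node → queue [leaf, gate, root, store, proxy, bridge]
Visit leaf → queue [gate, root, store, proxy, bridge]
Visit gate; enqueue index → queue [root, store, proxy, bridge, index]
Visit root → queue [store, proxy, bridge, index]
Visit store → queue [proxy, bridge, index]
Visit proxy → queue [bridge, index]
Visit bridge → queue [index]
Visit index → queue []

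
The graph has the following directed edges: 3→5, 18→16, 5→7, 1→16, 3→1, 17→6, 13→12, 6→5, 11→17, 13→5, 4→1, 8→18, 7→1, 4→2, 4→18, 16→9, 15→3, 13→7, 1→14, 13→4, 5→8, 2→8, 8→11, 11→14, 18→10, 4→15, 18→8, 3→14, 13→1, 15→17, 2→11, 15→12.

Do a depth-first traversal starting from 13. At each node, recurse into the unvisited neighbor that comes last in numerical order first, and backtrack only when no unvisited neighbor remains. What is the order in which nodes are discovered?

Visit 13
13 → 12
13 → 7
7 → 1
1 → 16
16 → 9
1 → 14
13 → 5
5 → 8
8 → 18
18 → 10
8 → 11
11 → 17
17 → 6
13 → 4
4 → 15
15 → 3
4 → 2

13 → 12 → 7 → 1 → 16 → 9 → 14 → 5 → 8 → 18 → 10 → 11 → 17 → 6 → 4 → 15 → 3 → 2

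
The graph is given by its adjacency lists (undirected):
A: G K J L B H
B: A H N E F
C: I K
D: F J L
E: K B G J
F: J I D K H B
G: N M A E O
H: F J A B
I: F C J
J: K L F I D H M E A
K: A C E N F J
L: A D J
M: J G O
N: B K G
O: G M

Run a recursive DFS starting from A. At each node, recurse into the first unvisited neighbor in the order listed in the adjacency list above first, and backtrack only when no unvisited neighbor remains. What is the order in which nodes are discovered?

Visit A
A → G
G → N
N → B
B → H
H → F
F → J
J → K
K → C
C → I
K → E
J → L
L → D
J → M
M → O

A → G → N → B → H → F → J → K → C → I → E → L → D → M → O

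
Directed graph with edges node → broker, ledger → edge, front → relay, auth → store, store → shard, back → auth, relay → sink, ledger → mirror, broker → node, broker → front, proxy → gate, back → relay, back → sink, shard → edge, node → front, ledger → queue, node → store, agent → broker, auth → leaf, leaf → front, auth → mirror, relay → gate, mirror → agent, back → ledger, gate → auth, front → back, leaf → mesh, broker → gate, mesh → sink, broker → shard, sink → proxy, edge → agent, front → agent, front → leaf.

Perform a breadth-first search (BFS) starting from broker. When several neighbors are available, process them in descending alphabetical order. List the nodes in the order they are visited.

Visit broker; enqueue shard, node, gate, front → queue [shard, node, gate, front]
Visit shard; enqueue edge → queue [node, gate, front, edge]
Visit node; enqueue store → queue [gate, front, edge, store]
Visit gate; enqueue auth → queue [front, edge, store, auth]
Visit front; enqueue relay, leaf, back, agent → queue [edge, store, auth, relay, leaf, back, agent]
Visit edge → queue [store, auth, relay, leaf, back, agent]
Visit store → queue [auth, relay, leaf, back, agent]
Visit auth; enqueue mirror → queue [relay, leaf, back, agent, mirror]
Visit relay; enqueue sink → queue [leaf, back, agent, mirror, sink]
Visit leaf; enqueue mesh → queue [back, agent, mirror, sink, mesh]
Visit back; enqueue ledger → queue [agent, mirror, sink, mesh, ledger]
Visit agent → queue [mirror, sink, mesh, ledger]
Visit mirror → queue [sink, mesh, ledger]
Visit sink; enqueue proxy → queue [mesh, ledger, proxy]
Visit mesh → queue [ledger, proxy]
Visit ledger; enqueue queue → queue [proxy, queue]
Visit proxy → queue [queue]
Visit queue → queue []

broker → shard → node → gate → front → edge → store → auth → relay → leaf → back → agent → mirror → sink → mesh → ledger → proxy → queue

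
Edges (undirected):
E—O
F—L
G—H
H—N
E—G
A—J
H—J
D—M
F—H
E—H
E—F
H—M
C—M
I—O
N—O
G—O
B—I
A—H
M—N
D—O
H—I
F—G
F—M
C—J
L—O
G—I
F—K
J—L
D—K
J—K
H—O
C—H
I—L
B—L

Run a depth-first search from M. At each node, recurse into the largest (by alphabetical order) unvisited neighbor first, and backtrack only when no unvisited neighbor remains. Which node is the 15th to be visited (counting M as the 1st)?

Visit M
M → N
N → O
O → L
L → J
J → K
K → F
F → H
H → I
I → G
G → E
I → B
H → C
H → A
K → D

Visit order: M, N, O, L, J, K, F, H, I, G, E, B, C, A, D

D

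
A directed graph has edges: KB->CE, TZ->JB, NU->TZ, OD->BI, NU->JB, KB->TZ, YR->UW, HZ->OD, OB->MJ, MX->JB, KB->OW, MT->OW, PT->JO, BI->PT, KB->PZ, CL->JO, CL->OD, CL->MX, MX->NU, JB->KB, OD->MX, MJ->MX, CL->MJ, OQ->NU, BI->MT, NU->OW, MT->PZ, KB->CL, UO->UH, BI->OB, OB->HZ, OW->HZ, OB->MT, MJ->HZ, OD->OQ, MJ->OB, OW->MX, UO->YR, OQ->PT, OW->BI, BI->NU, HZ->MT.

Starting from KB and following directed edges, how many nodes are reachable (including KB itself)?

18

BFS from KB visits: KB, TZ, PZ, OW, CL, CE, JB, MX, HZ, BI, OD, MJ, JO, NU, MT, PT, OB, OQ
Reachable nodes: 18 of 22 total.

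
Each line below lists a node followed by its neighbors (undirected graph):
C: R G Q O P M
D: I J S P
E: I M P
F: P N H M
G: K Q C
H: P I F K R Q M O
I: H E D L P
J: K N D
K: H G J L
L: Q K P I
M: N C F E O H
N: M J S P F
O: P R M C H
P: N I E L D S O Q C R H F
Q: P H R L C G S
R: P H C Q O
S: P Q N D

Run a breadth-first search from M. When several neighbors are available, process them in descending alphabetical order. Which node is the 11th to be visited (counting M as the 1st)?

Visit M; enqueue O, N, H, F, E, C → queue [O, N, H, F, E, C]
Visit O; enqueue R, P → queue [N, H, F, E, C, R, P]
Visit N; enqueue S, J → queue [H, F, E, C, R, P, S, J]
Visit H; enqueue Q, K, I → queue [F, E, C, R, P, S, J, Q, K, I]
Visit F → queue [E, C, R, P, S, J, Q, K, I]
Visit E → queue [C, R, P, S, J, Q, K, I]
Visit C; enqueue G → queue [R, P, S, J, Q, K, I, G]
Visit R → queue [P, S, J, Q, K, I, G]
Visit P; enqueue L, D → queue [S, J, Q, K, I, G, L, D]
Visit S → queue [J, Q, K, I, G, L, D]
Visit J → queue [Q, K, I, G, L, D]
Visit Q → queue [K, I, G, L, D]
Visit K → queue [I, G, L, D]
Visit I → queue [G, L, D]
Visit G → queue [L, D]
Visit L → queue [D]
Visit D → queue []

Visit order: M, O, N, H, F, E, C, R, P, S, J, Q, K, I, G, L, D

J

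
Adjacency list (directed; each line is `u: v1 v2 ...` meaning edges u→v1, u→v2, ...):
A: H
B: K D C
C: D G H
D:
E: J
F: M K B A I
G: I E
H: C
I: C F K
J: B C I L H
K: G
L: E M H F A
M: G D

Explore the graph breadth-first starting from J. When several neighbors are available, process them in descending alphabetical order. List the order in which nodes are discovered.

J L I H C B M F E A K G D

Visit J; enqueue L, I, H, C, B → queue [L, I, H, C, B]
Visit L; enqueue M, F, E, A → queue [I, H, C, B, M, F, E, A]
Visit I; enqueue K → queue [H, C, B, M, F, E, A, K]
Visit H → queue [C, B, M, F, E, A, K]
Visit C; enqueue G, D → queue [B, M, F, E, A, K, G, D]
Visit B → queue [M, F, E, A, K, G, D]
Visit M → queue [F, E, A, K, G, D]
Visit F → queue [E, A, K, G, D]
Visit E → queue [A, K, G, D]
Visit A → queue [K, G, D]
Visit K → queue [G, D]
Visit G → queue [D]
Visit D → queue []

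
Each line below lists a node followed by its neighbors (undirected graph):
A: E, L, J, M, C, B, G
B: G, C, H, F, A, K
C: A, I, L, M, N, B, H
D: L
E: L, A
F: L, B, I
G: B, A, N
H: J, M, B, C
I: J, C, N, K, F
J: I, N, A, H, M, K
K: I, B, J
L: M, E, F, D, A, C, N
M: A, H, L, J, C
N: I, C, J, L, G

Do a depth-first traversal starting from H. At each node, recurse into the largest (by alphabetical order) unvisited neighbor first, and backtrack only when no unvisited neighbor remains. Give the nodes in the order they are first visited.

H -> M -> L -> N -> J -> K -> I -> F -> B -> G -> A -> E -> C -> D

Visit H
H → M
M → L
L → N
N → J
J → K
K → I
I → F
F → B
B → G
G → A
A → E
A → C
L → D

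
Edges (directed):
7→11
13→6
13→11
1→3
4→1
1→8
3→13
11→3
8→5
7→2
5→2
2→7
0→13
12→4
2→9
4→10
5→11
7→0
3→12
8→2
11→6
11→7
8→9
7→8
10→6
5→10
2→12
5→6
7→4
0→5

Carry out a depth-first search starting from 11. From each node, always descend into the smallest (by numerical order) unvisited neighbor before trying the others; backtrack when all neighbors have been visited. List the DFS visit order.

11 -> 3 -> 12 -> 4 -> 1 -> 8 -> 2 -> 7 -> 0 -> 5 -> 6 -> 10 -> 13 -> 9

Visit 11
11 → 3
3 → 12
12 → 4
4 → 1
1 → 8
8 → 2
2 → 7
7 → 0
0 → 5
5 → 6
5 → 10
0 → 13
2 → 9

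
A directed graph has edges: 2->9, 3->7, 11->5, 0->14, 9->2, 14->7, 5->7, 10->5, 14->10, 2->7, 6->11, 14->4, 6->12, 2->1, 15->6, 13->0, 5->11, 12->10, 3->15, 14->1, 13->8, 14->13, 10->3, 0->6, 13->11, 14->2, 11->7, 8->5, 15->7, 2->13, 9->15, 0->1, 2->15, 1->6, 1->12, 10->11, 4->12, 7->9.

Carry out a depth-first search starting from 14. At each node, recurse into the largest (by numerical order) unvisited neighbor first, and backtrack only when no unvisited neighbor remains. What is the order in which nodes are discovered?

14 → 13 → 11 → 7 → 9 → 15 → 6 → 12 → 10 → 5 → 3 → 2 → 1 → 8 → 0 → 4

Visit 14
14 → 13
13 → 11
11 → 7
7 → 9
9 → 15
15 → 6
6 → 12
12 → 10
10 → 5
10 → 3
9 → 2
2 → 1
13 → 8
13 → 0
14 → 4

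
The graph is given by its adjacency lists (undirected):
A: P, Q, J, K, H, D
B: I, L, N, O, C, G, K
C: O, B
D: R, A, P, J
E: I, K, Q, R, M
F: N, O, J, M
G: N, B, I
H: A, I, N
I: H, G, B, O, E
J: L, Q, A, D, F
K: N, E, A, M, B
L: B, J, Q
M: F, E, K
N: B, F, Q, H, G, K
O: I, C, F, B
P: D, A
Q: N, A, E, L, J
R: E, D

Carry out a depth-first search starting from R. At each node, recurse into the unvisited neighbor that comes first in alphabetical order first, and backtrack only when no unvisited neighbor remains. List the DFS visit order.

R D A H I B C O F J L Q E K M N G P

Visit R
R → D
D → A
A → H
H → I
I → B
B → C
C → O
O → F
F → J
J → L
L → Q
Q → E
E → K
K → M
K → N
N → G
A → P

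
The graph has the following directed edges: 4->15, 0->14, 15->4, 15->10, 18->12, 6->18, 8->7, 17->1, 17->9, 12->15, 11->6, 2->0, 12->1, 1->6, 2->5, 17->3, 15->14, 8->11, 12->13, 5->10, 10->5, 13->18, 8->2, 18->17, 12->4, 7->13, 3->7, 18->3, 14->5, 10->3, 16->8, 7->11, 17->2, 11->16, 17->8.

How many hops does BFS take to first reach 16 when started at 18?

4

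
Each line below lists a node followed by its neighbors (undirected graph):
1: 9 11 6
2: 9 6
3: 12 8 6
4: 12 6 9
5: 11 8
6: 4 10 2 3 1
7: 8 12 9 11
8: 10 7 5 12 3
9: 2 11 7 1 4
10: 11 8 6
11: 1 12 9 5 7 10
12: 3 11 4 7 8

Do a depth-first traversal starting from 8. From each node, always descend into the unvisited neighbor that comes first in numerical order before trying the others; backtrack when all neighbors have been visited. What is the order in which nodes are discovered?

8 -> 3 -> 6 -> 1 -> 9 -> 2 -> 4 -> 12 -> 7 -> 11 -> 5 -> 10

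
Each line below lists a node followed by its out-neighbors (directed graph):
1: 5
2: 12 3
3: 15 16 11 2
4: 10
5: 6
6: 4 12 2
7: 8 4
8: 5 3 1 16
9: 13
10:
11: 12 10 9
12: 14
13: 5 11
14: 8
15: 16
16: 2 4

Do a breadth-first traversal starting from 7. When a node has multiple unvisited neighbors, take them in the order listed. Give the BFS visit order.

7 -> 8 -> 4 -> 5 -> 3 -> 1 -> 16 -> 10 -> 6 -> 15 -> 11 -> 2 -> 12 -> 9 -> 14 -> 13

Visit 7; enqueue 8, 4 → queue [8, 4]
Visit 8; enqueue 5, 3, 1, 16 → queue [4, 5, 3, 1, 16]
Visit 4; enqueue 10 → queue [5, 3, 1, 16, 10]
Visit 5; enqueue 6 → queue [3, 1, 16, 10, 6]
Visit 3; enqueue 15, 11, 2 → queue [1, 16, 10, 6, 15, 11, 2]
Visit 1 → queue [16, 10, 6, 15, 11, 2]
Visit 16 → queue [10, 6, 15, 11, 2]
Visit 10 → queue [6, 15, 11, 2]
Visit 6; enqueue 12 → queue [15, 11, 2, 12]
Visit 15 → queue [11, 2, 12]
Visit 11; enqueue 9 → queue [2, 12, 9]
Visit 2 → queue [12, 9]
Visit 12; enqueue 14 → queue [9, 14]
Visit 9; enqueue 13 → queue [14, 13]
Visit 14 → queue [13]
Visit 13 → queue []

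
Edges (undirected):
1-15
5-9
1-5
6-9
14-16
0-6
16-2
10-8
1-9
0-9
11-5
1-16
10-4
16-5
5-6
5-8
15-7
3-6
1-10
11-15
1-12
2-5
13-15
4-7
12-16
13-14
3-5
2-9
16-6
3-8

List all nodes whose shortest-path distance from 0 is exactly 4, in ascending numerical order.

4, 7, 13

Level 0: 0
Level 1: 6, 9
Level 2: 1, 2, 3, 5, 16
Level 3: 8, 10, 11, 12, 14, 15
Level 4: 4, 7, 13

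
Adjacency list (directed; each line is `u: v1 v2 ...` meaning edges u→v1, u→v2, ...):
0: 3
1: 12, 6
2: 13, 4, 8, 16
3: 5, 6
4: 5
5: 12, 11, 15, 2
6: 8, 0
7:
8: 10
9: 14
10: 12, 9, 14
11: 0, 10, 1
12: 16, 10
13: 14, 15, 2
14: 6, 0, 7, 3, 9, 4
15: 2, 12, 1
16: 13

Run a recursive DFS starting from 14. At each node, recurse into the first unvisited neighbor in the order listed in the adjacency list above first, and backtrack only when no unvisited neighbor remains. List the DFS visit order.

14 → 6 → 8 → 10 → 12 → 16 → 13 → 15 → 2 → 4 → 5 → 11 → 0 → 3 → 1 → 9 → 7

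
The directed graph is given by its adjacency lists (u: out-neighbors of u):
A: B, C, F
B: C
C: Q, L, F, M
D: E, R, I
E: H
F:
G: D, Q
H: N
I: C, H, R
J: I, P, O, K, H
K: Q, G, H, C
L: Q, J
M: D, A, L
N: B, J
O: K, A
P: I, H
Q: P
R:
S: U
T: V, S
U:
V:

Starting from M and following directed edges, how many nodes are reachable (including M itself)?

18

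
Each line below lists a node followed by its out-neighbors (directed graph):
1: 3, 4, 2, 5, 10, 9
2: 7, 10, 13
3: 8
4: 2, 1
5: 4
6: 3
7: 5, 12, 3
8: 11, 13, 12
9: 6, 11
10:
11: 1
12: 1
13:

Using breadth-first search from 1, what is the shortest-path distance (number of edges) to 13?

Level 0: 1
Level 1: 2, 3, 4, 5, 9, 10
Level 2: 6, 7, 8, 11, 13
Level 3: 12
13 first appears at level 2.

2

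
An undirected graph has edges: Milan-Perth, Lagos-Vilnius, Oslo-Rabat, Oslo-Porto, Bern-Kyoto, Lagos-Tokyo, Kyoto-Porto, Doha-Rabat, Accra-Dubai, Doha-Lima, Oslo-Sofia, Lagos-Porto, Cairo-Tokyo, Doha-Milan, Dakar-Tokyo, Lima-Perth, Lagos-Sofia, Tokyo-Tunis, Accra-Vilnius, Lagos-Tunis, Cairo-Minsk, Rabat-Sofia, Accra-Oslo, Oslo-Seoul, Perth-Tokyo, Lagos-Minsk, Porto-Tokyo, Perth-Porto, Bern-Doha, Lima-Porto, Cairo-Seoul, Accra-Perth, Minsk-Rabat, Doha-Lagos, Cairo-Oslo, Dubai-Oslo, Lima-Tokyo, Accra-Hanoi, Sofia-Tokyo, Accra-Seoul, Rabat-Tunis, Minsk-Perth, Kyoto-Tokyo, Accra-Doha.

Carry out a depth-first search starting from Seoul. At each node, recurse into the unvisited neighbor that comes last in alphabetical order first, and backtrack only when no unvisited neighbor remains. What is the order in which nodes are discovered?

Seoul Oslo Sofia Tokyo Tunis Rabat Minsk Perth Porto Lima Doha Milan Lagos Vilnius Accra Hanoi Dubai Bern Kyoto Cairo Dakar

Visit Seoul
Seoul → Oslo
Oslo → Sofia
Sofia → Tokyo
Tokyo → Tunis
Tunis → Rabat
Rabat → Minsk
Minsk → Perth
Perth → Porto
Porto → Lima
Lima → Doha
Doha → Milan
Doha → Lagos
Lagos → Vilnius
Vilnius → Accra
Accra → Hanoi
Accra → Dubai
Doha → Bern
Bern → Kyoto
Minsk → Cairo
Tokyo → Dakar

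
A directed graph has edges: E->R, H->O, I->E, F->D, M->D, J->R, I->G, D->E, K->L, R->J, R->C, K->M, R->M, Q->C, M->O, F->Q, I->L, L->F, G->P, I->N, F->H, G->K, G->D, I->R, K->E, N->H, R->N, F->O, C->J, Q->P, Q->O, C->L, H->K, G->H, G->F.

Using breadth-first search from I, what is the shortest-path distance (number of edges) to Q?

Level 0: I
Level 1: E, G, L, N, R
Level 2: C, D, F, H, J, K, M, P
Level 3: O, Q
Q first appears at level 3.

3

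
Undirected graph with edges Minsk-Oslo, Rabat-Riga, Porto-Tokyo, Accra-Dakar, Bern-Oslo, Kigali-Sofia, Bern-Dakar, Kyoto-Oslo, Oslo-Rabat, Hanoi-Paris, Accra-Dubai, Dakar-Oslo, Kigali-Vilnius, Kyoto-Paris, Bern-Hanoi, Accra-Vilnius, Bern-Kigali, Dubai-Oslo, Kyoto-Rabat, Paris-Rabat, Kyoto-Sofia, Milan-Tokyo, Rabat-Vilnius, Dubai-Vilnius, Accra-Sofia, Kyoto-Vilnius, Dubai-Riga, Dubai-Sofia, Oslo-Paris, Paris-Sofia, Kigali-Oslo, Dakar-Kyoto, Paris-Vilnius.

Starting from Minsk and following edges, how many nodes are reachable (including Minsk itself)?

14

BFS from Minsk visits: Minsk, Oslo, Rabat, Paris, Kyoto, Kigali, Dubai, Dakar, Bern, Vilnius, Riga, Sofia, Hanoi, Accra
Reachable nodes: 14 of 17 total.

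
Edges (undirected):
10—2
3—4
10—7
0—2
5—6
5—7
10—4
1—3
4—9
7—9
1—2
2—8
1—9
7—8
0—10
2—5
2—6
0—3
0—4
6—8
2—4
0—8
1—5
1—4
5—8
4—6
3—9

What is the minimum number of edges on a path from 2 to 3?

Level 0: 2
Level 1: 0, 1, 4, 5, 6, 8, 10
Level 2: 3, 7, 9
3 first appears at level 2.

2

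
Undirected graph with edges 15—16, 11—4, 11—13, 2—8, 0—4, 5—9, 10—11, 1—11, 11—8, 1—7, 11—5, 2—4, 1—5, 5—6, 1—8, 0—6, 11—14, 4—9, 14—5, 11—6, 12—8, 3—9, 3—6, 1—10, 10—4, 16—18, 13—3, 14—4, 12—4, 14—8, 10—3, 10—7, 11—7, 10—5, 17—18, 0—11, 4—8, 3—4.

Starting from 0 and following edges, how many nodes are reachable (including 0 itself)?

15

BFS from 0 visits: 0, 4, 6, 11, 2, 3, 8, 9, 10, 12, 14, 5, 1, 7, 13
Reachable nodes: 15 of 19 total.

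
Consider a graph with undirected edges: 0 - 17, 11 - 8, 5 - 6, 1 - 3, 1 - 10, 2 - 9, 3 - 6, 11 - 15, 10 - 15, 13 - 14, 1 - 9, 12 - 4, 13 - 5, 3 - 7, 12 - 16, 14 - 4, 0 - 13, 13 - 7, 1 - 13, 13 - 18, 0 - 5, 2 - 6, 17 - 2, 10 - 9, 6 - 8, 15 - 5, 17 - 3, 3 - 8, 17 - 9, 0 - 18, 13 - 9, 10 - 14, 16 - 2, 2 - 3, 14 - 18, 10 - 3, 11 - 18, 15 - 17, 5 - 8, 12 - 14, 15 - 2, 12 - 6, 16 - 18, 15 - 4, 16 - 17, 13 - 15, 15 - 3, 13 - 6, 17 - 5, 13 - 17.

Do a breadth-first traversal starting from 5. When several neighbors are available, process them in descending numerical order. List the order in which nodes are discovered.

5 -> 17 -> 15 -> 13 -> 8 -> 6 -> 0 -> 16 -> 9 -> 3 -> 2 -> 11 -> 10 -> 4 -> 18 -> 14 -> 7 -> 1 -> 12

Visit 5; enqueue 17, 15, 13, 8, 6, 0 → queue [17, 15, 13, 8, 6, 0]
Visit 17; enqueue 16, 9, 3, 2 → queue [15, 13, 8, 6, 0, 16, 9, 3, 2]
Visit 15; enqueue 11, 10, 4 → queue [13, 8, 6, 0, 16, 9, 3, 2, 11, 10, 4]
Visit 13; enqueue 18, 14, 7, 1 → queue [8, 6, 0, 16, 9, 3, 2, 11, 10, 4, 18, 14, 7, 1]
Visit 8 → queue [6, 0, 16, 9, 3, 2, 11, 10, 4, 18, 14, 7, 1]
Visit 6; enqueue 12 → queue [0, 16, 9, 3, 2, 11, 10, 4, 18, 14, 7, 1, 12]
Visit 0 → queue [16, 9, 3, 2, 11, 10, 4, 18, 14, 7, 1, 12]
Visit 16 → queue [9, 3, 2, 11, 10, 4, 18, 14, 7, 1, 12]
Visit 9 → queue [3, 2, 11, 10, 4, 18, 14, 7, 1, 12]
Visit 3 → queue [2, 11, 10, 4, 18, 14, 7, 1, 12]
Visit 2 → queue [11, 10, 4, 18, 14, 7, 1, 12]
Visit 11 → queue [10, 4, 18, 14, 7, 1, 12]
Visit 10 → queue [4, 18, 14, 7, 1, 12]
Visit 4 → queue [18, 14, 7, 1, 12]
Visit 18 → queue [14, 7, 1, 12]
Visit 14 → queue [7, 1, 12]
Visit 7 → queue [1, 12]
Visit 1 → queue [12]
Visit 12 → queue []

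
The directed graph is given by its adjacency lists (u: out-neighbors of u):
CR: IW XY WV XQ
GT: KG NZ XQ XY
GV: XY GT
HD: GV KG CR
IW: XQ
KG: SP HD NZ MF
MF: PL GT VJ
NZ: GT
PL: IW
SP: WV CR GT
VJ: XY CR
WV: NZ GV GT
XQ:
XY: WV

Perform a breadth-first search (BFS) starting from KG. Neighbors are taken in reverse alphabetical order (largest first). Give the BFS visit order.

Visit KG; enqueue SP, NZ, MF, HD → queue [SP, NZ, MF, HD]
Visit SP; enqueue WV, GT, CR → queue [NZ, MF, HD, WV, GT, CR]
Visit NZ → queue [MF, HD, WV, GT, CR]
Visit MF; enqueue VJ, PL → queue [HD, WV, GT, CR, VJ, PL]
Visit HD; enqueue GV → queue [WV, GT, CR, VJ, PL, GV]
Visit WV → queue [GT, CR, VJ, PL, GV]
Visit GT; enqueue XY, XQ → queue [CR, VJ, PL, GV, XY, XQ]
Visit CR; enqueue IW → queue [VJ, PL, GV, XY, XQ, IW]
Visit VJ → queue [PL, GV, XY, XQ, IW]
Visit PL → queue [GV, XY, XQ, IW]
Visit GV → queue [XY, XQ, IW]
Visit XY → queue [XQ, IW]
Visit XQ → queue [IW]
Visit IW → queue []

KG -> SP -> NZ -> MF -> HD -> WV -> GT -> CR -> VJ -> PL -> GV -> XY -> XQ -> IW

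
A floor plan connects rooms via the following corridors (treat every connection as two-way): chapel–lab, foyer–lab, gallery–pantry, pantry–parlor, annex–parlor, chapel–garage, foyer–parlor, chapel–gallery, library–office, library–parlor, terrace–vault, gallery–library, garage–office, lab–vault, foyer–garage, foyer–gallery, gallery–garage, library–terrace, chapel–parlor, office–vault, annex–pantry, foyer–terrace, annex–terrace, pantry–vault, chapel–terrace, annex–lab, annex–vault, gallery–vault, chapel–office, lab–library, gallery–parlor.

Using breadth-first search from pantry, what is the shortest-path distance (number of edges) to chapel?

Level 0: pantry
Level 1: annex, gallery, parlor, vault
Level 2: chapel, foyer, garage, lab, library, office, terrace
chapel first appears at level 2.

2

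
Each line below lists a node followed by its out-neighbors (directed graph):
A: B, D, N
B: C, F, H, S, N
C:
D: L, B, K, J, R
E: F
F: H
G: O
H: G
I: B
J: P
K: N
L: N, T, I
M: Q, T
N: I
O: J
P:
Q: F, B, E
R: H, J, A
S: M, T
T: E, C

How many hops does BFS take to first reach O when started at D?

Level 0: D
Level 1: B, J, K, L, R
Level 2: A, C, F, H, I, N, P, S, T
Level 3: E, G, M
Level 4: O, Q
O first appears at level 4.

4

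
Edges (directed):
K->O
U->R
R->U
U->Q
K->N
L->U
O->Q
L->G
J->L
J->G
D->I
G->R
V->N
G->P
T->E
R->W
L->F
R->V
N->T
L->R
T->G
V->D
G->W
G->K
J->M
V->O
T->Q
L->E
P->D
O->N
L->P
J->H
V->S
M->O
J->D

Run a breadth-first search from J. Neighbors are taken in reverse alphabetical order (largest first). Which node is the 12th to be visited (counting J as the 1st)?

E

Visit J; enqueue M, L, H, G, D → queue [M, L, H, G, D]
Visit M; enqueue O → queue [L, H, G, D, O]
Visit L; enqueue U, R, P, F, E → queue [H, G, D, O, U, R, P, F, E]
Visit H → queue [G, D, O, U, R, P, F, E]
Visit G; enqueue W, K → queue [D, O, U, R, P, F, E, W, K]
Visit D; enqueue I → queue [O, U, R, P, F, E, W, K, I]
Visit O; enqueue Q, N → queue [U, R, P, F, E, W, K, I, Q, N]
Visit U → queue [R, P, F, E, W, K, I, Q, N]
Visit R; enqueue V → queue [P, F, E, W, K, I, Q, N, V]
Visit P → queue [F, E, W, K, I, Q, N, V]
Visit F → queue [E, W, K, I, Q, N, V]
Visit E → queue [W, K, I, Q, N, V]
Visit W → queue [K, I, Q, N, V]
Visit K → queue [I, Q, N, V]
Visit I → queue [Q, N, V]
Visit Q → queue [N, V]
Visit N; enqueue T → queue [V, T]
Visit V; enqueue S → queue [T, S]
Visit T → queue [S]
Visit S → queue []

Visit order: J, M, L, H, G, D, O, U, R, P, F, E, W, K, I, Q, N, V, T, S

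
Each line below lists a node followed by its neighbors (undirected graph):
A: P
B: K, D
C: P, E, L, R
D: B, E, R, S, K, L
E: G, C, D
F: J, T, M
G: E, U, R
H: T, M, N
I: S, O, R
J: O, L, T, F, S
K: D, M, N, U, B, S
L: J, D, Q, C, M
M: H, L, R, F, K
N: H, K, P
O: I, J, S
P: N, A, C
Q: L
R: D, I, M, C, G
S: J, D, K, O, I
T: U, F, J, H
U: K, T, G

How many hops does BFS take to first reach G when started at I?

Level 0: I
Level 1: O, R, S
Level 2: C, D, G, J, K, M
Level 3: B, E, F, H, L, N, P, T, U
Level 4: A, Q
G first appears at level 2.

2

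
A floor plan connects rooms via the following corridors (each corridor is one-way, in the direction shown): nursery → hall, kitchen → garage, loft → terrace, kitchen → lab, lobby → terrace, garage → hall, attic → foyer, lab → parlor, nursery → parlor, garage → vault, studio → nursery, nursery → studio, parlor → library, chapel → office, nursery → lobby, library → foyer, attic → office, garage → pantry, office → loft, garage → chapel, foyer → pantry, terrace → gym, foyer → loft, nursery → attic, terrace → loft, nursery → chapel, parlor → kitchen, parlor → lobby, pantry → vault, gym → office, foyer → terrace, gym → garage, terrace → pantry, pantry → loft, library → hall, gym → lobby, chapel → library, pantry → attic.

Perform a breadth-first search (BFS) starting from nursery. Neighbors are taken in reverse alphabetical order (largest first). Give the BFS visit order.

Visit nursery; enqueue studio, parlor, lobby, hall, chapel, attic → queue [studio, parlor, lobby, hall, chapel, attic]
Visit studio → queue [parlor, lobby, hall, chapel, attic]
Visit parlor; enqueue library, kitchen → queue [lobby, hall, chapel, attic, library, kitchen]
Visit lobby; enqueue terrace → queue [hall, chapel, attic, library, kitchen, terrace]
Visit hall → queue [chapel, attic, library, kitchen, terrace]
Visit chapel; enqueue office → queue [attic, library, kitchen, terrace, office]
Visit attic; enqueue foyer → queue [library, kitchen, terrace, office, foyer]
Visit library → queue [kitchen, terrace, office, foyer]
Visit kitchen; enqueue lab, garage → queue [terrace, office, foyer, lab, garage]
Visit terrace; enqueue pantry, loft, gym → queue [office, foyer, lab, garage, pantry, loft, gym]
Visit office → queue [foyer, lab, garage, pantry, loft, gym]
Visit foyer → queue [lab, garage, pantry, loft, gym]
Visit lab → queue [garage, pantry, loft, gym]
Visit garage; enqueue vault → queue [pantry, loft, gym, vault]
Visit pantry → queue [loft, gym, vault]
Visit loft → queue [gym, vault]
Visit gym → queue [vault]
Visit vault → queue []

nursery → studio → parlor → lobby → hall → chapel → attic → library → kitchen → terrace → office → foyer → lab → garage → pantry → loft → gym → vault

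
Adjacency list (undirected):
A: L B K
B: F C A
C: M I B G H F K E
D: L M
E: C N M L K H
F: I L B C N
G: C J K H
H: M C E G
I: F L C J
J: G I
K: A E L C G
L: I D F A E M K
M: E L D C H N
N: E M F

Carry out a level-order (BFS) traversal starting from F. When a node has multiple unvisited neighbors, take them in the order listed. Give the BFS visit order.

Visit F; enqueue I, L, B, C, N → queue [I, L, B, C, N]
Visit I; enqueue J → queue [L, B, C, N, J]
Visit L; enqueue D, A, E, M, K → queue [B, C, N, J, D, A, E, M, K]
Visit B → queue [C, N, J, D, A, E, M, K]
Visit C; enqueue G, H → queue [N, J, D, A, E, M, K, G, H]
Visit N → queue [J, D, A, E, M, K, G, H]
Visit J → queue [D, A, E, M, K, G, H]
Visit D → queue [A, E, M, K, G, H]
Visit A → queue [E, M, K, G, H]
Visit E → queue [M, K, G, H]
Visit M → queue [K, G, H]
Visit K → queue [G, H]
Visit G → queue [H]
Visit H → queue []

F → I → L → B → C → N → J → D → A → E → M → K → G → H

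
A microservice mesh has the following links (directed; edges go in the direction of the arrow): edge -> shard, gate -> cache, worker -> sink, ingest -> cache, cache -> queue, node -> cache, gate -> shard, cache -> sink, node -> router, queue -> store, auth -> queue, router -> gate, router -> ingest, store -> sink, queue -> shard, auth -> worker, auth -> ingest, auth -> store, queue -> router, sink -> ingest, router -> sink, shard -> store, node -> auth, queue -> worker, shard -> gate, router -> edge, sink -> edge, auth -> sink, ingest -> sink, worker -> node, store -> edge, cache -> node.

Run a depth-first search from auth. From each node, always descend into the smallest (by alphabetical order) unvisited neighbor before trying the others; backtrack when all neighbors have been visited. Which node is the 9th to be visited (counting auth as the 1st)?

Visit auth
auth → ingest
ingest → cache
cache → node
node → router
router → edge
edge → shard
shard → gate
shard → store
store → sink
cache → queue
queue → worker

Visit order: auth, ingest, cache, node, router, edge, shard, gate, store, sink, queue, worker

store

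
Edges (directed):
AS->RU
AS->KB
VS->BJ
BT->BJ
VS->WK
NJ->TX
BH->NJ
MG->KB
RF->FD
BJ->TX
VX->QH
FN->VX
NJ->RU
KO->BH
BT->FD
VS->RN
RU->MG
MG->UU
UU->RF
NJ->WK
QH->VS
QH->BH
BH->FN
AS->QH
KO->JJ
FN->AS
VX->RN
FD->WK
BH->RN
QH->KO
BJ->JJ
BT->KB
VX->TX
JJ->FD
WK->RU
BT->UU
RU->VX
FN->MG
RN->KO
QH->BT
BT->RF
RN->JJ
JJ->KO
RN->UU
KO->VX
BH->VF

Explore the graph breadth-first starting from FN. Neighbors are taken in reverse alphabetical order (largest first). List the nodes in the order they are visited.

Visit FN; enqueue VX, MG, AS → queue [VX, MG, AS]
Visit VX; enqueue TX, RN, QH → queue [MG, AS, TX, RN, QH]
Visit MG; enqueue UU, KB → queue [AS, TX, RN, QH, UU, KB]
Visit AS; enqueue RU → queue [TX, RN, QH, UU, KB, RU]
Visit TX → queue [RN, QH, UU, KB, RU]
Visit RN; enqueue KO, JJ → queue [QH, UU, KB, RU, KO, JJ]
Visit QH; enqueue VS, BT, BH → queue [UU, KB, RU, KO, JJ, VS, BT, BH]
Visit UU; enqueue RF → queue [KB, RU, KO, JJ, VS, BT, BH, RF]
Visit KB → queue [RU, KO, JJ, VS, BT, BH, RF]
Visit RU → queue [KO, JJ, VS, BT, BH, RF]
Visit KO → queue [JJ, VS, BT, BH, RF]
Visit JJ; enqueue FD → queue [VS, BT, BH, RF, FD]
Visit VS; enqueue WK, BJ → queue [BT, BH, RF, FD, WK, BJ]
Visit BT → queue [BH, RF, FD, WK, BJ]
Visit BH; enqueue VF, NJ → queue [RF, FD, WK, BJ, VF, NJ]
Visit RF → queue [FD, WK, BJ, VF, NJ]
Visit FD → queue [WK, BJ, VF, NJ]
Visit WK → queue [BJ, VF, NJ]
Visit BJ → queue [VF, NJ]
Visit VF → queue [NJ]
Visit NJ → queue []

FN, VX, MG, AS, TX, RN, QH, UU, KB, RU, KO, JJ, VS, BT, BH, RF, FD, WK, BJ, VF, NJ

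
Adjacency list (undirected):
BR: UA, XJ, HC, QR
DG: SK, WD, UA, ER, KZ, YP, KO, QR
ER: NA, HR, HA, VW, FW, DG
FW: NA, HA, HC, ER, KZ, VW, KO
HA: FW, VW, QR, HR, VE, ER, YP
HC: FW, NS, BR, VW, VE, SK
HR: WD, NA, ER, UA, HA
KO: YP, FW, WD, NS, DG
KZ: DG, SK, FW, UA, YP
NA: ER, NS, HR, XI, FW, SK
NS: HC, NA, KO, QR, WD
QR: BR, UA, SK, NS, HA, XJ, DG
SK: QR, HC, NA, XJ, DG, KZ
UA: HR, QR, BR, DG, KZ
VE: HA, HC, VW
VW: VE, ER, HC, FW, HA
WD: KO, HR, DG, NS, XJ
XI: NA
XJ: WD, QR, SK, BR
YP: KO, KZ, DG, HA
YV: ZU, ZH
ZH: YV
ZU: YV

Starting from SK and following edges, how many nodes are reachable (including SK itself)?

BFS from SK visits: SK, DG, HC, KZ, NA, QR, XJ, ER, KO, UA, WD, YP, BR, FW, NS, VE, VW, HR, XI, HA
Reachable nodes: 20 of 23 total.

20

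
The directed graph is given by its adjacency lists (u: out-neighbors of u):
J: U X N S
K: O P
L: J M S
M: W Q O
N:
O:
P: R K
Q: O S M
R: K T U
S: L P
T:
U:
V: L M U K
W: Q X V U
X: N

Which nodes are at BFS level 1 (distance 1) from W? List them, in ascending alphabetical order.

Q, U, V, X

Level 0: W
Level 1: Q, U, V, X
Level 2: K, L, M, N, O, S
Level 3: J, P
Level 4: R
Level 5: T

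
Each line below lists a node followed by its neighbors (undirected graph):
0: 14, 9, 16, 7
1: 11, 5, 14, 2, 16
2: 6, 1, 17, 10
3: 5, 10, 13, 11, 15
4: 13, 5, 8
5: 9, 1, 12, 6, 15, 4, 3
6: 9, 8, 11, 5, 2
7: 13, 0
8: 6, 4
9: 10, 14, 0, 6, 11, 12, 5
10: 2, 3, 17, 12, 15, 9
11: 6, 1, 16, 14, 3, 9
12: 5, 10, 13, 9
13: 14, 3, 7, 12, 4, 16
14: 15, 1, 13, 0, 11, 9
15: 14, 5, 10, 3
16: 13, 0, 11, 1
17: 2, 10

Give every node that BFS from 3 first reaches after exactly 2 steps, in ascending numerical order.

1, 2, 4, 6, 7, 9, 12, 14, 16, 17

Level 0: 3
Level 1: 5, 10, 11, 13, 15
Level 2: 1, 2, 4, 6, 7, 9, 12, 14, 16, 17
Level 3: 0, 8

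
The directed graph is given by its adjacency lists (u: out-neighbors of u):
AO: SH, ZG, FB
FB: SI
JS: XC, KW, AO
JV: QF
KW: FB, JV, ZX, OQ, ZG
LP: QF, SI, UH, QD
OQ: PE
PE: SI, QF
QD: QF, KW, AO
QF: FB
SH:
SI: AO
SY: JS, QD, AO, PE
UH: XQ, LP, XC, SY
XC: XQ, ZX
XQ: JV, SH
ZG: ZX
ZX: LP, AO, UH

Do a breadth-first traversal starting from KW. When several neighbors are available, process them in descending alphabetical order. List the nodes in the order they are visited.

Visit KW; enqueue ZX, ZG, OQ, JV, FB → queue [ZX, ZG, OQ, JV, FB]
Visit ZX; enqueue UH, LP, AO → queue [ZG, OQ, JV, FB, UH, LP, AO]
Visit ZG → queue [OQ, JV, FB, UH, LP, AO]
Visit OQ; enqueue PE → queue [JV, FB, UH, LP, AO, PE]
Visit JV; enqueue QF → queue [FB, UH, LP, AO, PE, QF]
Visit FB; enqueue SI → queue [UH, LP, AO, PE, QF, SI]
Visit UH; enqueue XQ, XC, SY → queue [LP, AO, PE, QF, SI, XQ, XC, SY]
Visit LP; enqueue QD → queue [AO, PE, QF, SI, XQ, XC, SY, QD]
Visit AO; enqueue SH → queue [PE, QF, SI, XQ, XC, SY, QD, SH]
Visit PE → queue [QF, SI, XQ, XC, SY, QD, SH]
Visit QF → queue [SI, XQ, XC, SY, QD, SH]
Visit SI → queue [XQ, XC, SY, QD, SH]
Visit XQ → queue [XC, SY, QD, SH]
Visit XC → queue [SY, QD, SH]
Visit SY; enqueue JS → queue [QD, SH, JS]
Visit QD → queue [SH, JS]
Visit SH → queue [JS]
Visit JS → queue []

KW ZX ZG OQ JV FB UH LP AO PE QF SI XQ XC SY QD SH JS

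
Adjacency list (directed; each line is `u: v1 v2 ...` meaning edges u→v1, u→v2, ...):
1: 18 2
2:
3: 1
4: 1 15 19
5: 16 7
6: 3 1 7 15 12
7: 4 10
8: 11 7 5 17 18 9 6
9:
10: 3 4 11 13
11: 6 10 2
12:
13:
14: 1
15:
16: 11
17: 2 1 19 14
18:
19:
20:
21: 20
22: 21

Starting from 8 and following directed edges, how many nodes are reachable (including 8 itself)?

19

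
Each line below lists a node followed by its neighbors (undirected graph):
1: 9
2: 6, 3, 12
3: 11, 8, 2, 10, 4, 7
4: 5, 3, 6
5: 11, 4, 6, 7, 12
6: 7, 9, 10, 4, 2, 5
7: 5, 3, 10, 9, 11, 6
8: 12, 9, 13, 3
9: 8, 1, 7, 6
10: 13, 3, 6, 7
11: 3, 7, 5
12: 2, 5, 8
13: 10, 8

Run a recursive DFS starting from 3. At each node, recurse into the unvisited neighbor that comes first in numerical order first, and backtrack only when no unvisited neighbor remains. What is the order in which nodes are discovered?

Visit 3
3 → 2
2 → 6
6 → 4
4 → 5
5 → 7
7 → 9
9 → 1
9 → 8
8 → 12
8 → 13
13 → 10
7 → 11

3, 2, 6, 4, 5, 7, 9, 1, 8, 12, 13, 10, 11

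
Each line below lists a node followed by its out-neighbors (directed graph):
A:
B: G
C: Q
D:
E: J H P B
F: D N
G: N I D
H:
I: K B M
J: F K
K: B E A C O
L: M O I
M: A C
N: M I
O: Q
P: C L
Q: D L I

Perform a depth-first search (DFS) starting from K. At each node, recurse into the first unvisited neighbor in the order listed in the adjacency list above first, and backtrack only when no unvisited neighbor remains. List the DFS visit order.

Visit K
K → B
B → G
G → N
N → M
M → A
M → C
C → Q
Q → D
Q → L
L → O
L → I
K → E
E → J
J → F
E → H
E → P

K B G N M A C Q D L O I E J F H P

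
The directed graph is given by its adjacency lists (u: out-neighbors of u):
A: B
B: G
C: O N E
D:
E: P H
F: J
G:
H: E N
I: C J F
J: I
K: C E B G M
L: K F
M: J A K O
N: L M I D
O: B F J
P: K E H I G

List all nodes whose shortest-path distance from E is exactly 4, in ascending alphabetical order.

A, O

Level 0: E
Level 1: H, P
Level 2: G, I, K, N
Level 3: B, C, D, F, J, L, M
Level 4: A, O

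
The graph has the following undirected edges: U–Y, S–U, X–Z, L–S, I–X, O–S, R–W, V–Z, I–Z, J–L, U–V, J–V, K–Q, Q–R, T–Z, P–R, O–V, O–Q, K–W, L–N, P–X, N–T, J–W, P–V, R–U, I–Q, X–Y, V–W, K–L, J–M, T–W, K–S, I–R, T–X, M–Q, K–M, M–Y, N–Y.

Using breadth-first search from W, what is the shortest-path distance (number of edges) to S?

Level 0: W
Level 1: J, K, R, T, V
Level 2: I, L, M, N, O, P, Q, S, U, X, Z
Level 3: Y
S first appears at level 2.

2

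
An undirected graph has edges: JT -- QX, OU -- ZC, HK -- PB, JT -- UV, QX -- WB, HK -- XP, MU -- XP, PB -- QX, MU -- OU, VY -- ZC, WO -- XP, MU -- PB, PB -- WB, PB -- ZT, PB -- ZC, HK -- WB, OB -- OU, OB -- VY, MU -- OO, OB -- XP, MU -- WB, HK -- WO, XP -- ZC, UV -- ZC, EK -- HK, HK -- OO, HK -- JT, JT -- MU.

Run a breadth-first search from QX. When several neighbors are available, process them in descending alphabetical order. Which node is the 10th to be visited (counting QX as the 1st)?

Visit QX; enqueue WB, PB, JT → queue [WB, PB, JT]
Visit WB; enqueue MU, HK → queue [PB, JT, MU, HK]
Visit PB; enqueue ZT, ZC → queue [JT, MU, HK, ZT, ZC]
Visit JT; enqueue UV → queue [MU, HK, ZT, ZC, UV]
Visit MU; enqueue XP, OU, OO → queue [HK, ZT, ZC, UV, XP, OU, OO]
Visit HK; enqueue WO, EK → queue [ZT, ZC, UV, XP, OU, OO, WO, EK]
Visit ZT → queue [ZC, UV, XP, OU, OO, WO, EK]
Visit ZC; enqueue VY → queue [UV, XP, OU, OO, WO, EK, VY]
Visit UV → queue [XP, OU, OO, WO, EK, VY]
Visit XP; enqueue OB → queue [OU, OO, WO, EK, VY, OB]
Visit OU → queue [OO, WO, EK, VY, OB]
Visit OO → queue [WO, EK, VY, OB]
Visit WO → queue [EK, VY, OB]
Visit EK → queue [VY, OB]
Visit VY → queue [OB]
Visit OB → queue []

Visit order: QX, WB, PB, JT, MU, HK, ZT, ZC, UV, XP, OU, OO, WO, EK, VY, OB

XP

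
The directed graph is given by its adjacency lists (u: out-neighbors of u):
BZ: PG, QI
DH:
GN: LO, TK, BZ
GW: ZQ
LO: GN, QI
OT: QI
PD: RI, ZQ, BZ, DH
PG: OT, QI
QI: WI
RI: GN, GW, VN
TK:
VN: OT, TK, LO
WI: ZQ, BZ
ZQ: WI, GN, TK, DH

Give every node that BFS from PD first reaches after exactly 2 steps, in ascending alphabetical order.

GN, GW, PG, QI, TK, VN, WI

Level 0: PD
Level 1: BZ, DH, RI, ZQ
Level 2: GN, GW, PG, QI, TK, VN, WI
Level 3: LO, OT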